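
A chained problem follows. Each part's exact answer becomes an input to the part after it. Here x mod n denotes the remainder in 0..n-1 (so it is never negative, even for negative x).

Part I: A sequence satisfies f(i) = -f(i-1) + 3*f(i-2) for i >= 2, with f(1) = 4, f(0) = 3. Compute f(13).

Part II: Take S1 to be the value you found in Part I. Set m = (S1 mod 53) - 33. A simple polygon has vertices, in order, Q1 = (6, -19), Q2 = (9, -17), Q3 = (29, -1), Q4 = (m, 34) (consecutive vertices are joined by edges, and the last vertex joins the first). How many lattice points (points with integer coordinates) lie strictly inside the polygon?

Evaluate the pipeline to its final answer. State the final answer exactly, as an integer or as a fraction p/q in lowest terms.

Part I: f(2) = -1*(4) + 3*(3) = 5; iterating: f(2)=5, f(3)=7, f(4)=8, f(5)=13, f(6)=11, f(7)=28, f(8)=5, f(9)=79, f(10)=-64, f(11)=301, f(12)=-493, f(13)=1396; answer 1396
Part II: S1 = 1396; m = -15; cross terms: (6*-17 - 9*-19)=69, (9*-1 - 29*-17)=484, (29*34 - -15*-1)=971, (-15*-19 - 6*34)=81; twice the area = |1605| = 1605; area = 1605/2; boundary points = 1 + 4 + 1 + 1 = 7; strictly interior points = area - boundary/2 + 1 = 800; answer 800

800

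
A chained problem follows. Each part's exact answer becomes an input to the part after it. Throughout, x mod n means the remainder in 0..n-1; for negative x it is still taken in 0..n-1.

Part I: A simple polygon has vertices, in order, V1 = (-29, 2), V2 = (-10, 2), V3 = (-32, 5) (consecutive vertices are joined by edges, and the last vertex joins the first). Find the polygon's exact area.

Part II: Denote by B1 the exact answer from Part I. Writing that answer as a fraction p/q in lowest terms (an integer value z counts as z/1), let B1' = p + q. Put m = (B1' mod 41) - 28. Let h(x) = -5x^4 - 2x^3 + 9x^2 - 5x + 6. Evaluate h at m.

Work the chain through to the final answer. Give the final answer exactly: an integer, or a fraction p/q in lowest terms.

-47044

Part I: cross terms: (-29*2 - -10*2)=-38, (-10*5 - -32*2)=14, (-32*2 - -29*5)=81; twice the area = |57| = 57; area = 57/2; answer 57/2
Part II: B1 = 57/2; threaded value p + q = 59; m = -10; -5*(-10)^4 - 2*(-10)^3 + 9*(-10)^2 - 5*(-10)^1 + 6 = (-50000) + (2000) + (900) + (50) + (6) = -47044; answer -47044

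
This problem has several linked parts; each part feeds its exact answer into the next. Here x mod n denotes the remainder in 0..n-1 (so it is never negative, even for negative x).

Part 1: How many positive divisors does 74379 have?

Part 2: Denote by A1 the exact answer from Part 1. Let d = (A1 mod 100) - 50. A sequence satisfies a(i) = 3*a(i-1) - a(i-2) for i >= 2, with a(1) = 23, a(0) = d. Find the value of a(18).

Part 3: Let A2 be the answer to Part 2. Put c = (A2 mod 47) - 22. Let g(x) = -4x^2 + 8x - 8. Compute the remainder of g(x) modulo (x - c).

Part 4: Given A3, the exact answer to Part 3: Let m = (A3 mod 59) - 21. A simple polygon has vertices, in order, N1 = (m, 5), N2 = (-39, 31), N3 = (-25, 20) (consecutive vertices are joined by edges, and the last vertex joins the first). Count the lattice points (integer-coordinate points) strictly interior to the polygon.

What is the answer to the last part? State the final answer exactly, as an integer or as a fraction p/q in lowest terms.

Part 1: 74379 = 3 * 24793; number of divisors = (1+1) * (1+1) = 4; answer 4
Part 2: A1 = 4; d = -46; a(2) = 3*(23) - 1*(-46) = 115; iterating: a(2)=115, a(3)=322, a(4)=851, a(5)=2231, a(6)=5842, a(7)=15295, a(8)=40043, a(9)=104834, a(10)=274459, a(11)=718543, a(12)=1881170, a(13)=4924967, a(14)=12893731, a(15)=33756226, a(16)=88374947, a(17)=231368615, a(18)=605730898; answer 605730898
Part 3: A2 = 605730898; c = -1; remainder = value at the root: -4*(-1)^2 + 8*(-1)^1 - 8 = (-4) + (-8) + (-8) = -20; answer -20
Part 4: A3 = -20; m = 18; cross terms: (18*31 - -39*5)=753, (-39*20 - -25*31)=-5, (-25*5 - 18*20)=-485; twice the area = |263| = 263; area = 263/2; boundary points = 1 + 1 + 1 = 3; strictly interior points = area - boundary/2 + 1 = 131; answer 131

131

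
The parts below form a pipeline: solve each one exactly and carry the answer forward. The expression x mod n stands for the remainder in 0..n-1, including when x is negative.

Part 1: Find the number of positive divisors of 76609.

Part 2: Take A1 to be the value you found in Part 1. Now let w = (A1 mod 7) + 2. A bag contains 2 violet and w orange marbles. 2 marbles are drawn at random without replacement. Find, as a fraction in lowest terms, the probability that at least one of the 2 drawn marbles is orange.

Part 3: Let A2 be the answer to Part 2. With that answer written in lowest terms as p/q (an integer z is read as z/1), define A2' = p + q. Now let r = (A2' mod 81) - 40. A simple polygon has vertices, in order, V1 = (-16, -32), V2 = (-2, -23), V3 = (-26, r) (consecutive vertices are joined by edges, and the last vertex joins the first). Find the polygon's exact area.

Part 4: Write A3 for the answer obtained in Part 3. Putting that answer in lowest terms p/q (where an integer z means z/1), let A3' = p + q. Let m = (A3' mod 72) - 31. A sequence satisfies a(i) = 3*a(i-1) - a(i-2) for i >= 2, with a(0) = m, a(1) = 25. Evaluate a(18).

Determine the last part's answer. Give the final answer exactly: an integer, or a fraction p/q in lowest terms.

Part 1: 76609 = 13 * 71 * 83; number of divisors = (1+1) * (1+1) * (1+1) = 8; answer 8
Part 2: A1 = 8; w = 3; total draws C(5,2) = 10; complement C(2,2) = 1; favorable 10 - 1 = 9; P = 9/10; answer 9/10
Part 3: A2 = 9/10; threaded value p + q = 19; r = -21; cross terms: (-16*-23 - -2*-32)=304, (-2*-21 - -26*-23)=-556, (-26*-32 - -16*-21)=496; twice the area = |244| = 244; area = 122; answer 122
Part 4: A3 = 122; threaded value p + q = 123; m = 20; a(2) = 3*(25) - 1*(20) = 55; iterating: a(2)=55, a(3)=140, a(4)=365, a(5)=955, a(6)=2500, a(7)=6545, a(8)=17135, a(9)=44860, a(10)=117445, a(11)=307475, a(12)=804980, a(13)=2107465, a(14)=5517415, a(15)=14444780, a(16)=37816925, a(17)=99005995, a(18)=259201060; answer 259201060

259201060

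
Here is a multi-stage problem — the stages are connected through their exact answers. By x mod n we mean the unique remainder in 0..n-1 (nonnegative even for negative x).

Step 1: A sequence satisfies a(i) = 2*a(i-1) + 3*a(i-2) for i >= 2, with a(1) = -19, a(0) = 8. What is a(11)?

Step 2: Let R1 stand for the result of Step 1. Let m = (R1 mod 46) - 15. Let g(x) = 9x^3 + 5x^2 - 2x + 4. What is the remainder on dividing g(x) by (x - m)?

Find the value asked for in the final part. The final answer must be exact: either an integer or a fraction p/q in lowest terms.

Step 1: a(2) = 2*(-19) + 3*(8) = -14; iterating: a(2)=-14, a(3)=-85, a(4)=-212, a(5)=-679, a(6)=-1994, a(7)=-6025, a(8)=-18032, a(9)=-54139, a(10)=-162374, a(11)=-487165; answer -487165
Step 2: R1 = -487165; m = 6; remainder = value at the root: 9*(6)^3 + 5*(6)^2 - 2*(6)^1 + 4 = (1944) + (180) + (-12) + (4) = 2116; answer 2116

2116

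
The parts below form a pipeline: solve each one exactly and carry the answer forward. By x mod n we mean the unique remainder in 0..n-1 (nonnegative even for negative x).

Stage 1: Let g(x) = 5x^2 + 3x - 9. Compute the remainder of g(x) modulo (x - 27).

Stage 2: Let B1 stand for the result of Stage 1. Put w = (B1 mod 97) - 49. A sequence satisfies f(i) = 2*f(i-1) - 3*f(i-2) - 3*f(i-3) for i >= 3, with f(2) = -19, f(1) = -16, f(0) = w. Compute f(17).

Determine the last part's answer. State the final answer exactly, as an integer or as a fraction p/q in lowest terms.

4069240

Stage 1: remainder = value at the root: 5*(27)^2 + 3*(27)^1 - 9 = (3645) + (81) + (-9) = 3717; answer 3717
Stage 2: B1 = 3717; w = -18; f(3) = 2*(-19) - 3*(-16) - 3*(-18) = 64; iterating: f(3)=64, f(4)=233, f(5)=331, f(6)=-229, f(7)=-2150, f(8)=-4606, f(9)=-2075, f(10)=16118, f(11)=52279, f(12)=62429, f(13)=-80333, f(14)=-504790, f(15)=-955868, f(16)=-156367, f(17)=4069240; answer 4069240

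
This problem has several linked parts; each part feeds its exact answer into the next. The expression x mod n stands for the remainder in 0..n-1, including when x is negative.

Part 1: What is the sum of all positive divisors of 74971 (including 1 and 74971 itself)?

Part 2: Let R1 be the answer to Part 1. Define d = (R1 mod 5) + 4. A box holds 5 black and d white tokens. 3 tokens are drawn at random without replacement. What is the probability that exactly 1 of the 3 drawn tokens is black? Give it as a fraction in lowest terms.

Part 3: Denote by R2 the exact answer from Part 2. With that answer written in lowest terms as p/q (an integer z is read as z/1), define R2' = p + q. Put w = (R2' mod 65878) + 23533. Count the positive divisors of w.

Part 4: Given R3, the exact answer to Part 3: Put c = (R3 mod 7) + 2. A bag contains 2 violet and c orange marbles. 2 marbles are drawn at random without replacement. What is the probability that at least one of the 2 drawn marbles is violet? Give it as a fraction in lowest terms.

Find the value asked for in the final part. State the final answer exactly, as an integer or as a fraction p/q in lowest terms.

7/10

Part 1: 74971 = 13 * 73 * 79; sigma = (1 + 13) * (1 + 73) * (1 + 79) = 14 * 74 * 80 = 82880; answer 82880
Part 2: R1 = 82880; d = 4; total draws C(9,3) = 84; favorable C(5,1)*C(4,2) = 30; P = 5/14; answer 5/14
Part 3: R2 = 5/14; threaded value p + q = 19; w = 23552; 23552 = 2^10 * 23; number of divisors = (10+1) * (1+1) = 22; answer 22
Part 4: R3 = 22; c = 3; total draws C(5,2) = 10; complement C(3,2) = 3; favorable 10 - 3 = 7; P = 7/10; answer 7/10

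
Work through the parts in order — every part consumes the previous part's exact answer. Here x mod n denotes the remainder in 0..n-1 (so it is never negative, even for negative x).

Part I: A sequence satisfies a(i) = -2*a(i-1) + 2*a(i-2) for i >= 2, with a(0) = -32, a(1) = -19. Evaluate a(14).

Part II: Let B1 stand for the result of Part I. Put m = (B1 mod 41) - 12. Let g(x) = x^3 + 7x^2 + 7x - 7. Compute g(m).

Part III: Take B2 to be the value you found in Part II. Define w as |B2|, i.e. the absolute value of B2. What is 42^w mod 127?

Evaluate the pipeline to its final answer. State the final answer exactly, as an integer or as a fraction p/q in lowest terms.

Part I: a(2) = -2*(-19) + 2*(-32) = -26; iterating: a(2)=-26, a(3)=14, a(4)=-80, a(5)=188, a(6)=-536, a(7)=1448, a(8)=-3968, a(9)=10832, a(10)=-29600, a(11)=80864, a(12)=-220928, a(13)=603584, a(14)=-1649024; answer -1649024
Part II: B1 = -1649024; m = 25; 1*(25)^3 + 7*(25)^2 + 7*(25)^1 - 7 = (15625) + (4375) + (175) + (-7) = 20168; answer 20168
Part III: B2 = 20168; w = 20168; squarings mod 127: 42^1=42, 42^2=113, 42^4=69, 42^8=62, 42^16=34, 42^32=13, 42^64=42, 42^128=113, 42^256=69, 42^512=62, 42^1024=34, 42^2048=13, 42^4096=42, 42^8192=113, 42^16384=69; 42^20168 = 42^8 * 42^64 * 42^128 * 42^512 * 42^1024 * 42^2048 * 42^16384 = 62 (mod 127); answer 62

62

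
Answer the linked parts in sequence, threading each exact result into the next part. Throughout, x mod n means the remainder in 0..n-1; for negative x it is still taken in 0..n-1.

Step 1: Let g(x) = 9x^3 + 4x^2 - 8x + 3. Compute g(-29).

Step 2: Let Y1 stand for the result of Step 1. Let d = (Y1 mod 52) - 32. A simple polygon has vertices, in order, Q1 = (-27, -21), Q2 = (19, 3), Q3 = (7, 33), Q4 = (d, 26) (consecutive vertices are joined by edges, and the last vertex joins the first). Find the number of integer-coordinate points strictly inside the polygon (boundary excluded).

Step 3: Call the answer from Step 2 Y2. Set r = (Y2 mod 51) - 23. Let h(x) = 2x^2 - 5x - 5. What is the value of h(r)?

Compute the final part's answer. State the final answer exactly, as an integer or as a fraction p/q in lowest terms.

Step 1: 9*(-29)^3 + 4*(-29)^2 - 8*(-29)^1 + 3 = (-219501) + (3364) + (232) + (3) = -215902; answer -215902
Step 2: Y1 = -215902; d = -30; cross terms: (-27*3 - 19*-21)=318, (19*33 - 7*3)=606, (7*26 - -30*33)=1172, (-30*-21 - -27*26)=1332; twice the area = |3428| = 3428; area = 1714; boundary points = 2 + 6 + 1 + 1 = 10; strictly interior points = area - boundary/2 + 1 = 1710; answer 1710
Step 3: Y2 = 1710; r = 4; 2*(4)^2 - 5*(4)^1 - 5 = (32) + (-20) + (-5) = 7; answer 7

7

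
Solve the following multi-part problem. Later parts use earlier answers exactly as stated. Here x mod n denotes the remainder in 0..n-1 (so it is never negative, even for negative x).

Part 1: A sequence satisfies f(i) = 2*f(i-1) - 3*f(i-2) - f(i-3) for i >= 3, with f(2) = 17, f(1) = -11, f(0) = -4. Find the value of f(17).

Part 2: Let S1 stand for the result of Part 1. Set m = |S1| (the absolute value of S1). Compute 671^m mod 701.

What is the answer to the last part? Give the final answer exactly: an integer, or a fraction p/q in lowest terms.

422

Part 1: f(3) = 2*(17) - 3*(-11) - 1*(-4) = 71; iterating: f(3)=71, f(4)=102, f(5)=-26, f(6)=-429, f(7)=-882, f(8)=-451, f(9)=2173, f(10)=6581, f(11)=7094, f(12)=-7728, f(13)=-43319, f(14)=-70548, f(15)=-3411, f(16)=248141, f(17)=577063; answer 577063
Part 2: S1 = 577063; m = 577063; squarings mod 701: 671^1=671, 671^2=199, 671^4=345, 671^8=556, 671^16=696, 671^32=25, 671^64=625, 671^128=168, 671^256=184, 671^512=208, 671^1024=503, 671^2048=649, 671^4096=601, 671^8192=186, 671^16384=247, 671^32768=22, 671^65536=484, 671^131072=122, 671^262144=163, 671^524288=632; 671^577063 = 671^1 * 671^2 * 671^4 * 671^32 * 671^512 * 671^1024 * 671^2048 * 671^16384 * 671^32768 * 671^524288 = 422 (mod 701); answer 422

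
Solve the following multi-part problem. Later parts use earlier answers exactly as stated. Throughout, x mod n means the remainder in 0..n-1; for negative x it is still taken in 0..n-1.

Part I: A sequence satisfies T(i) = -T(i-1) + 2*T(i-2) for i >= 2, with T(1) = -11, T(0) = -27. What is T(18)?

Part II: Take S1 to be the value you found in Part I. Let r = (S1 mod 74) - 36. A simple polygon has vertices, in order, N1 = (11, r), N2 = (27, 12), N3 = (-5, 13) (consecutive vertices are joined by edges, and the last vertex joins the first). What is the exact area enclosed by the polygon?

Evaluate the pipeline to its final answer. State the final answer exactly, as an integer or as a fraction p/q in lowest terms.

Part I: T(2) = -1*(-11) + 2*(-27) = -43; iterating: T(2)=-43, T(3)=21, T(4)=-107, T(5)=149, T(6)=-363, T(7)=661, T(8)=-1387, T(9)=2709, T(10)=-5483, T(11)=10901, T(12)=-21867, T(13)=43669, T(14)=-87403, T(15)=174741, T(16)=-349547, T(17)=699029, T(18)=-1398123; answer -1398123
Part II: S1 = -1398123; r = -3; cross terms: (11*12 - 27*-3)=213, (27*13 - -5*12)=411, (-5*-3 - 11*13)=-128; twice the area = |496| = 496; area = 248; answer 248

248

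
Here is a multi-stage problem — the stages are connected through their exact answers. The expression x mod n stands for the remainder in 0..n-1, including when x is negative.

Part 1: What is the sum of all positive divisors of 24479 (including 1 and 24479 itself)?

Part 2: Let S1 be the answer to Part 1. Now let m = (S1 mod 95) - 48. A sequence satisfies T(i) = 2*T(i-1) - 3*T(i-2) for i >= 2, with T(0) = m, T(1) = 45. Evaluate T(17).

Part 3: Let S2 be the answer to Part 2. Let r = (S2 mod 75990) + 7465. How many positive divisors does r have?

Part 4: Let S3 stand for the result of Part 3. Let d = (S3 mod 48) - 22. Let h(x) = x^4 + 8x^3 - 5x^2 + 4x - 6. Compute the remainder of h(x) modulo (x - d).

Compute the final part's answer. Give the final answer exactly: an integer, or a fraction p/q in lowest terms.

Part 1: 24479 = 7 * 13 * 269; sigma = (1 + 7) * (1 + 13) * (1 + 269) = 8 * 14 * 270 = 30240; answer 30240
Part 2: S1 = 30240; m = -18; T(2) = 2*(45) - 3*(-18) = 144; iterating: T(2)=144, T(3)=153, T(4)=-126, T(5)=-711, T(6)=-1044, T(7)=45, T(8)=3222, T(9)=6309, T(10)=2952, T(11)=-13023, T(12)=-34902, T(13)=-30735, T(14)=43236, T(15)=178677, T(16)=227646, T(17)=-80739; answer -80739
Part 3: S2 = -80739; r = 78706; 78706 = 2 * 23 * 29 * 59; number of divisors = (1+1) * (1+1) * (1+1) * (1+1) = 16; answer 16
Part 4: S3 = 16; d = -6; remainder = value at the root: 1*(-6)^4 + 8*(-6)^3 - 5*(-6)^2 + 4*(-6)^1 - 6 = (1296) + (-1728) + (-180) + (-24) + (-6) = -642; answer -642

-642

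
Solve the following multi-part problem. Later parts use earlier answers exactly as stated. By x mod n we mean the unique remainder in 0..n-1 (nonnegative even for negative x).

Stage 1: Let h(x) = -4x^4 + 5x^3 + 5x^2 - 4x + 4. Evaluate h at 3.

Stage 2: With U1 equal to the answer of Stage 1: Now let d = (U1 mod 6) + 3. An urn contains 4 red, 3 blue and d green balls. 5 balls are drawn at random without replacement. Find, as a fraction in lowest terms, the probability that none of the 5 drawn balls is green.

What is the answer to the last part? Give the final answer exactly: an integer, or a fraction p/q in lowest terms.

3/286

Stage 1: -4*(3)^4 + 5*(3)^3 + 5*(3)^2 - 4*(3)^1 + 4 = (-324) + (135) + (45) + (-12) + (4) = -152; answer -152
Stage 2: U1 = -152; d = 7; total draws C(14,5) = 2002; favorable C(7,5) = 21; P = 3/286; answer 3/286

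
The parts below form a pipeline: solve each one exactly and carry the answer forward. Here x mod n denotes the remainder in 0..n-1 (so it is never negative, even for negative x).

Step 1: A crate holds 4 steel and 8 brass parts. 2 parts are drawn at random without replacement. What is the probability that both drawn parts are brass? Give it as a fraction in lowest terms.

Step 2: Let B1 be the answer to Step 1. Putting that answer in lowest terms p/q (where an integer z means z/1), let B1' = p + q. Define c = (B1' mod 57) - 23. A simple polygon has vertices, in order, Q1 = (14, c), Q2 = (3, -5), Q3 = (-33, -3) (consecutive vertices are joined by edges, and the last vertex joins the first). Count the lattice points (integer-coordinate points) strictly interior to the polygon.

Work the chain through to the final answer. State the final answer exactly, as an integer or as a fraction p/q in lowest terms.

Step 1: total draws C(12,2) = 66; favorable C(8,2) = 28; P = 14/33; answer 14/33
Step 2: B1 = 14/33; threaded value p + q = 47; c = 24; cross terms: (14*-5 - 3*24)=-142, (3*-3 - -33*-5)=-174, (-33*24 - 14*-3)=-750; twice the area = |-1066| = 1066; area = 533; boundary points = 1 + 2 + 1 = 4; strictly interior points = area - boundary/2 + 1 = 532; answer 532

532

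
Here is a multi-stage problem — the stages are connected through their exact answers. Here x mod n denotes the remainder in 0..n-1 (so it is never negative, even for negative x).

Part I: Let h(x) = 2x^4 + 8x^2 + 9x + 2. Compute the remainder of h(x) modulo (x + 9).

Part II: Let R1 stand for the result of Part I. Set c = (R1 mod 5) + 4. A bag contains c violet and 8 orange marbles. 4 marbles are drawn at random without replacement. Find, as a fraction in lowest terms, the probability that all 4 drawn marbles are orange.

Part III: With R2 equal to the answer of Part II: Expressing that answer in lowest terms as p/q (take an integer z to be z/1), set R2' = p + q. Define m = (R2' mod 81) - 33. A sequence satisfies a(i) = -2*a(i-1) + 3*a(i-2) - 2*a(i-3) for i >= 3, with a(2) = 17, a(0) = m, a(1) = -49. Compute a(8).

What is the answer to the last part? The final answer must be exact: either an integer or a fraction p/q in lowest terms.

69235

Part I: remainder = value at the root: 2*(-9)^4 + 8*(-9)^2 + 9*(-9)^1 + 2 = (13122) + (648) + (-81) + (2) = 13691; answer 13691
Part II: R1 = 13691; c = 5; total draws C(13,4) = 715; favorable C(8,4) = 70; P = 14/143; answer 14/143
Part III: R2 = 14/143; threaded value p + q = 157; m = 43; a(3) = -2*(17) + 3*(-49) - 2*(43) = -267; iterating: a(3)=-267, a(4)=683, a(5)=-2201, a(6)=6985, a(7)=-21939, a(8)=69235; answer 69235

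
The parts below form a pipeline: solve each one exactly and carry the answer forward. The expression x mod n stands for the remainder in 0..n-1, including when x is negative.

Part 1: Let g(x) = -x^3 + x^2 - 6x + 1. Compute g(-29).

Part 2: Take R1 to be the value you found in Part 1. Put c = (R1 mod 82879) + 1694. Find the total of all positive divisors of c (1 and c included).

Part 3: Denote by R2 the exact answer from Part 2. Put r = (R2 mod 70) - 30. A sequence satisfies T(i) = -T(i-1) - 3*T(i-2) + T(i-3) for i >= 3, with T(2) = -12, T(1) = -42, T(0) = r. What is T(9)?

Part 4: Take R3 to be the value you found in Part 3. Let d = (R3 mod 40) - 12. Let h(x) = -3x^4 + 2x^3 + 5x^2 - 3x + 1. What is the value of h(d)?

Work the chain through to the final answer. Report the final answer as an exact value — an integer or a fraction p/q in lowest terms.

Part 1: -1*(-29)^3 + 1*(-29)^2 - 6*(-29)^1 + 1 = (24389) + (841) + (174) + (1) = 25405; answer 25405
Part 2: R1 = 25405; c = 27099; 27099 = 3^2 * 3011; sigma = (1 + 3 + 9) * (1 + 3011) = 13 * 3012 = 39156; answer 39156
Part 3: R2 = 39156; r = -4; T(3) = -1*(-12) - 3*(-42) + 1*(-4) = 134; iterating: T(3)=134, T(4)=-140, T(5)=-274, T(6)=828, T(7)=-146, T(8)=-2612, T(9)=3878; answer 3878
Part 4: R3 = 3878; d = 26; -3*(26)^4 + 2*(26)^3 + 5*(26)^2 - 3*(26)^1 + 1 = (-1370928) + (35152) + (3380) + (-78) + (1) = -1332473; answer -1332473

-1332473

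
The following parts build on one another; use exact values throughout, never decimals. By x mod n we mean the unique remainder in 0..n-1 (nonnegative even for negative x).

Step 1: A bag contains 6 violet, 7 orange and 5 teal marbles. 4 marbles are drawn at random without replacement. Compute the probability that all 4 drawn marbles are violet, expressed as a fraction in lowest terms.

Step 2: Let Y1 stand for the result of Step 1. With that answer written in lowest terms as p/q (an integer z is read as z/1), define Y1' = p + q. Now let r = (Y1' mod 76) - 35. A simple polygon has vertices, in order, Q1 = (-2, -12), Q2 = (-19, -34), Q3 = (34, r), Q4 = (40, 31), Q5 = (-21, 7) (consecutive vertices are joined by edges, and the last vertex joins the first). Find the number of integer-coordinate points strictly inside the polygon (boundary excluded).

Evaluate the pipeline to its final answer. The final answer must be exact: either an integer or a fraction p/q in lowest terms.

1082

Step 1: total draws C(18,4) = 3060; favorable C(6,4) = 15; P = 1/204; answer 1/204
Step 2: Y1 = 1/204; threaded value p + q = 205; r = 18; cross terms: (-2*-34 - -19*-12)=-160, (-19*18 - 34*-34)=814, (34*31 - 40*18)=334, (40*7 - -21*31)=931, (-21*-12 - -2*7)=266; twice the area = |2185| = 2185; area = 2185/2; boundary points = 1 + 1 + 1 + 1 + 19 = 23; strictly interior points = area - boundary/2 + 1 = 1082; answer 1082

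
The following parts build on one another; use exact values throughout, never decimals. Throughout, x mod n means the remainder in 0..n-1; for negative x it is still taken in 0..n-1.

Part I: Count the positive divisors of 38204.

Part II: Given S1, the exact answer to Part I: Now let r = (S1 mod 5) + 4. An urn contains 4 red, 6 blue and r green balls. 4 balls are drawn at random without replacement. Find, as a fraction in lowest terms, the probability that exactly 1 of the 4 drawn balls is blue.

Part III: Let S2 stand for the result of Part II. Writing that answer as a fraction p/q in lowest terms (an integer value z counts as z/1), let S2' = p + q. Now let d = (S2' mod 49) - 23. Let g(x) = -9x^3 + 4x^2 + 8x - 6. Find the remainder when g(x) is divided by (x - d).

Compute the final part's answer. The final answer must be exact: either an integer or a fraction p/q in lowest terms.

Part I: 38204 = 2^2 * 9551; number of divisors = (2+1) * (1+1) = 6; answer 6
Part II: S1 = 6; r = 5; total draws C(15,4) = 1365; favorable C(6,1)*C(9,3) = 504; P = 24/65; answer 24/65
Part III: S2 = 24/65; threaded value p + q = 89; d = 17; remainder = value at the root: -9*(17)^3 + 4*(17)^2 + 8*(17)^1 - 6 = (-44217) + (1156) + (136) + (-6) = -42931; answer -42931

-42931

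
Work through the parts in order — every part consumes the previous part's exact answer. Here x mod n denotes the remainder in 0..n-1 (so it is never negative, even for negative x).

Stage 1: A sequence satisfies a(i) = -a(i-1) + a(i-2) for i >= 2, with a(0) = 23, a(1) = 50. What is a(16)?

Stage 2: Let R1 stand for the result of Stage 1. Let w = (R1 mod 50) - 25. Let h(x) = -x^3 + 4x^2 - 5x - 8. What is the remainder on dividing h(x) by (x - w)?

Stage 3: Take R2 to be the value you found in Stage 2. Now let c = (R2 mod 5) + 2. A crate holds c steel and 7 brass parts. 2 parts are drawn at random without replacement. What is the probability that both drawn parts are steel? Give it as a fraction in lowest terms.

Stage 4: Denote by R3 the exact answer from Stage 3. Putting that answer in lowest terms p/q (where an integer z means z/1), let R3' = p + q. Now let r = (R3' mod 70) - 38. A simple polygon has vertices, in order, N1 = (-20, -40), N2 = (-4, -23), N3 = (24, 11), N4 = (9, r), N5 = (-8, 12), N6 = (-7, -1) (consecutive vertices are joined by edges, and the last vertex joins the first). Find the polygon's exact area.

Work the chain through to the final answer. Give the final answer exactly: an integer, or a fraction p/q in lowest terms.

Stage 1: a(2) = -1*(50) + 1*(23) = -27; iterating: a(2)=-27, a(3)=77, a(4)=-104, a(5)=181, a(6)=-285, a(7)=466, a(8)=-751, a(9)=1217, a(10)=-1968, a(11)=3185, a(12)=-5153, a(13)=8338, a(14)=-13491, a(15)=21829, a(16)=-35320; answer -35320
Stage 2: R1 = -35320; w = 5; remainder = value at the root: -1*(5)^3 + 4*(5)^2 - 5*(5)^1 - 8 = (-125) + (100) + (-25) + (-8) = -58; answer -58
Stage 3: R2 = -58; c = 4; total draws C(11,2) = 55; favorable C(4,2) = 6; P = 6/55; answer 6/55
Stage 4: R3 = 6/55; threaded value p + q = 61; r = 23; cross terms: (-20*-23 - -4*-40)=300, (-4*11 - 24*-23)=508, (24*23 - 9*11)=453, (9*12 - -8*23)=292, (-8*-1 - -7*12)=92, (-7*-40 - -20*-1)=260; twice the area = |1905| = 1905; area = 1905/2; answer 1905/2

1905/2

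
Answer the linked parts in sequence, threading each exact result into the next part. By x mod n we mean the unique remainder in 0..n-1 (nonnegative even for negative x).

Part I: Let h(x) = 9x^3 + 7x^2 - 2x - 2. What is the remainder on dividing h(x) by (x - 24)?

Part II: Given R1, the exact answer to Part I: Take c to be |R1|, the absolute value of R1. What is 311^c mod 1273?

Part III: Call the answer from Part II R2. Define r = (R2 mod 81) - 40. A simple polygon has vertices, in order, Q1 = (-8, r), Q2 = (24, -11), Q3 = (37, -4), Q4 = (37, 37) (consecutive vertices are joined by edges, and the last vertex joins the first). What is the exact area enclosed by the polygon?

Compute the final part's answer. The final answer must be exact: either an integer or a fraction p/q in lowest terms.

Part I: remainder = value at the root: 9*(24)^3 + 7*(24)^2 - 2*(24)^1 - 2 = (124416) + (4032) + (-48) + (-2) = 128398; answer 128398
Part II: R1 = 128398; c = 128398; squarings mod 1273: 311^1=311, 311^2=1246, 311^4=729, 311^8=600, 311^16=1014, 311^32=885, 311^64=330, 311^128=695, 311^256=558, 311^512=752, 311^1024=292, 311^2048=1246, 311^4096=729, 311^8192=600, 311^16384=1014, 311^32768=885, 311^65536=330; 311^128398 = 311^2 * 311^4 * 311^8 * 311^128 * 311^256 * 311^1024 * 311^4096 * 311^8192 * 311^16384 * 311^32768 * 311^65536 = 216 (mod 1273); answer 216
Part III: R2 = 216; r = 14; cross terms: (-8*-11 - 24*14)=-248, (24*-4 - 37*-11)=311, (37*37 - 37*-4)=1517, (37*14 - -8*37)=814; twice the area = |2394| = 2394; area = 1197; answer 1197

1197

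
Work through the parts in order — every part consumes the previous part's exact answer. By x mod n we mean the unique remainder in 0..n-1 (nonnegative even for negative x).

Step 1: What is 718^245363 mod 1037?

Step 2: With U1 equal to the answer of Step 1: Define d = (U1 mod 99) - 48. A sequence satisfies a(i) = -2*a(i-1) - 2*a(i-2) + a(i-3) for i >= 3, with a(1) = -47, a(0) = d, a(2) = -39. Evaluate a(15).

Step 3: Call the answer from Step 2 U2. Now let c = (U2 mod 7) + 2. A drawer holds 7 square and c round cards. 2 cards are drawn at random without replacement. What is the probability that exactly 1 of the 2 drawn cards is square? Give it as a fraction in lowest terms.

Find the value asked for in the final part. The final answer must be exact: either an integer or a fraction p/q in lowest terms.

Step 1: squarings mod 1037: 718^1=718, 718^2=135, 718^4=596, 718^8=562, 718^16=596, 718^32=562, 718^64=596, 718^128=562, 718^256=596, 718^512=562, 718^1024=596, 718^2048=562, 718^4096=596, 718^8192=562, 718^16384=596, 718^32768=562, 718^65536=596, 718^131072=562; 718^245363 = 718^1 * 718^2 * 718^16 * 718^32 * 718^64 * 718^512 * 718^1024 * 718^2048 * 718^4096 * 718^8192 * 718^32768 * 718^65536 * 718^131072 = 13 (mod 1037); answer 13
Step 2: U1 = 13; d = -35; a(3) = -2*(-39) - 2*(-47) + 1*(-35) = 137; iterating: a(3)=137, a(4)=-243, a(5)=173, a(6)=277, a(7)=-1143, a(8)=1905, a(9)=-1247, a(10)=-2459, a(11)=9317, a(12)=-14963, a(13)=8833, a(14)=21577, a(15)=-75783; answer -75783
Step 3: U2 = -75783; c = 8; total draws C(15,2) = 105; favorable C(7,1)*C(8,1) = 56; P = 8/15; answer 8/15

8/15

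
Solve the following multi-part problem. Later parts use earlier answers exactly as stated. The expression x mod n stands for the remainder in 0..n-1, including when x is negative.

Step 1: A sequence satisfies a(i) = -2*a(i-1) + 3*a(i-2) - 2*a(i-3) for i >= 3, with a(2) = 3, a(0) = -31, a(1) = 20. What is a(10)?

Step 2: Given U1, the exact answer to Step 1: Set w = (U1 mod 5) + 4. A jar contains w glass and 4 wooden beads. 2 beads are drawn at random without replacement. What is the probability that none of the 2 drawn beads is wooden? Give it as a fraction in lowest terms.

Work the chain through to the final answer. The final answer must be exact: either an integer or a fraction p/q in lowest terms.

3/14

Step 1: a(3) = -2*(3) + 3*(20) - 2*(-31) = 116; iterating: a(3)=116, a(4)=-263, a(5)=868, a(6)=-2757, a(7)=8644, a(8)=-27295, a(9)=86036, a(10)=-271245; answer -271245
Step 2: U1 = -271245; w = 4; total draws C(8,2) = 28; favorable C(4,2) = 6; P = 3/14; answer 3/14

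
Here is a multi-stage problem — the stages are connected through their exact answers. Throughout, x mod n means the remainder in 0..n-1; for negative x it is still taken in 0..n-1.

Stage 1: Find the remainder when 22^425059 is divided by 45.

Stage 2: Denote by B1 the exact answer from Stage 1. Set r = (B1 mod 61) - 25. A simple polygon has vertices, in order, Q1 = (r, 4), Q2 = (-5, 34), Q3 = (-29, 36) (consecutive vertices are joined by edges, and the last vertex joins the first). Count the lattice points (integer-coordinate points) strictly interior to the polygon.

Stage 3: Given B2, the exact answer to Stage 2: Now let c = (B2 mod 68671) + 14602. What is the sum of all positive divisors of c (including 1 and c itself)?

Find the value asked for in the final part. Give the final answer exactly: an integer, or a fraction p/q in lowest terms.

Stage 1: squarings mod 45: 22^1=22, 22^2=34, 22^4=31, 22^8=16, 22^16=31, 22^32=16, 22^64=31, 22^128=16, 22^256=31, 22^512=16, 22^1024=31, 22^2048=16, 22^4096=31, 22^8192=16, 22^16384=31, 22^32768=16, 22^65536=31, 22^131072=16, 22^262144=31; 22^425059 = 22^1 * 22^2 * 22^32 * 22^64 * 22^1024 * 22^2048 * 22^4096 * 22^8192 * 22^16384 * 22^131072 * 22^262144 = 13 (mod 45); answer 13
Stage 2: B1 = 13; r = -12; cross terms: (-12*34 - -5*4)=-388, (-5*36 - -29*34)=806, (-29*4 - -12*36)=316; twice the area = |734| = 734; area = 367; boundary points = 1 + 2 + 1 = 4; strictly interior points = area - boundary/2 + 1 = 366; answer 366
Stage 3: B2 = 366; c = 14968; 14968 = 2^3 * 1871; sigma = (1 + 2 + 4 + 8) * (1 + 1871) = 15 * 1872 = 28080; answer 28080

28080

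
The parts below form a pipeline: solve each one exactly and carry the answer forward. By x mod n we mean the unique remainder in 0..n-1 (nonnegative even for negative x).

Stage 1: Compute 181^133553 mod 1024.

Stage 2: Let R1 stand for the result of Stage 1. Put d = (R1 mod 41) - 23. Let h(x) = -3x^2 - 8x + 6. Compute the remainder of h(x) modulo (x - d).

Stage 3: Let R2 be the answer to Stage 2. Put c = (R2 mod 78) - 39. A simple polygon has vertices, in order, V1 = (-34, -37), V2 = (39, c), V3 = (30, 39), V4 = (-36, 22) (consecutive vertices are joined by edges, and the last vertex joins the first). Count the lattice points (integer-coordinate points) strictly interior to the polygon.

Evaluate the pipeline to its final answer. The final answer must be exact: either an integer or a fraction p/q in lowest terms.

4605

Stage 1: squarings mod 1024: 181^1=181, 181^2=1017, 181^4=49, 181^8=353, 181^16=705, 181^32=385, 181^64=769, 181^128=513, 181^256=1, 181^512=1, 181^1024=1, 181^2048=1, 181^4096=1, 181^8192=1, 181^16384=1, 181^32768=1, 181^65536=1, 181^131072=1; 181^133553 = 181^1 * 181^16 * 181^32 * 181^128 * 181^256 * 181^2048 * 181^131072 = 1013 (mod 1024); answer 1013
Stage 2: R1 = 1013; d = 6; remainder = value at the root: -3*(6)^2 - 8*(6)^1 + 6 = (-108) + (-48) + (6) = -150; answer -150
Stage 3: R2 = -150; c = -33; cross terms: (-34*-33 - 39*-37)=2565, (39*39 - 30*-33)=2511, (30*22 - -36*39)=2064, (-36*-37 - -34*22)=2080; twice the area = |9220| = 9220; area = 4610; boundary points = 1 + 9 + 1 + 1 = 12; strictly interior points = area - boundary/2 + 1 = 4605; answer 4605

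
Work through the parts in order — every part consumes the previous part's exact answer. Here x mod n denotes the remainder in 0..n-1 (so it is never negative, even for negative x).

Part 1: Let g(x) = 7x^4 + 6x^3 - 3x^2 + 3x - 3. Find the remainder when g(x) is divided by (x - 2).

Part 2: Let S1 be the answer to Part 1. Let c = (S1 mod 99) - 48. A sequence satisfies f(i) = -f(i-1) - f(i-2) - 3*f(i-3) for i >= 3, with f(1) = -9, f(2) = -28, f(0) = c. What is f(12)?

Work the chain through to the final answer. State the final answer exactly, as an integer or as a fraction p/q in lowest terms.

-614

Part 1: remainder = value at the root: 7*(2)^4 + 6*(2)^3 - 3*(2)^2 + 3*(2)^1 - 3 = (112) + (48) + (-12) + (6) + (-3) = 151; answer 151
Part 2: S1 = 151; c = 4; f(3) = -1*(-28) - 1*(-9) - 3*(4) = 25; iterating: f(3)=25, f(4)=30, f(5)=29, f(6)=-134, f(7)=15, f(8)=32, f(9)=355, f(10)=-432, f(11)=-19, f(12)=-614; answer -614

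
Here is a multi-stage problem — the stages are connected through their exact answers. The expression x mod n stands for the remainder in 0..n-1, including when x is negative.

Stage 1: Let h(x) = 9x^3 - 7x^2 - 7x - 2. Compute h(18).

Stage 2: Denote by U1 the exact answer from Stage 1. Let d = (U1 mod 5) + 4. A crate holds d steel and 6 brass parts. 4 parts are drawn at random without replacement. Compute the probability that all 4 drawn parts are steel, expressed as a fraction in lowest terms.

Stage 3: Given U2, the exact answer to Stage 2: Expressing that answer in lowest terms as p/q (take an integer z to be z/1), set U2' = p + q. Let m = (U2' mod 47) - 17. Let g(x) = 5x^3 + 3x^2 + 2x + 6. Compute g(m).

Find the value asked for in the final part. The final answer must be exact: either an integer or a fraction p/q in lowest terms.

Stage 1: 9*(18)^3 - 7*(18)^2 - 7*(18)^1 - 2 = (52488) + (-2268) + (-126) + (-2) = 50092; answer 50092
Stage 2: U1 = 50092; d = 6; total draws C(12,4) = 495; favorable C(6,4) = 15; P = 1/33; answer 1/33
Stage 3: U2 = 1/33; threaded value p + q = 34; m = 17; 5*(17)^3 + 3*(17)^2 + 2*(17)^1 + 6 = (24565) + (867) + (34) + (6) = 25472; answer 25472

25472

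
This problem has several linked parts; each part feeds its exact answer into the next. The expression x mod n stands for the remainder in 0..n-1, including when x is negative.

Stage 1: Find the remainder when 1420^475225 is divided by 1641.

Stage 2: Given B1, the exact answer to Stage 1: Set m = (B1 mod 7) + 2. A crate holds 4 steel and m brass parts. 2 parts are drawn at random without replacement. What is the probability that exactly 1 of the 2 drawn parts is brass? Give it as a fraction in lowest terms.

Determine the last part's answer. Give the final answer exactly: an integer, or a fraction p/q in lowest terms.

4/7

Stage 1: squarings mod 1641: 1420^1=1420, 1420^2=1252, 1420^4=349, 1420^8=367, 1420^16=127, 1420^32=1360, 1420^64=193, 1420^128=1147, 1420^256=1168, 1420^512=553, 1420^1024=583, 1420^2048=202, 1420^4096=1420, 1420^8192=1252, 1420^16384=349, 1420^32768=367, 1420^65536=127, 1420^131072=1360, 1420^262144=193; 1420^475225 = 1420^1 * 1420^8 * 1420^16 * 1420^64 * 1420^16384 * 1420^65536 * 1420^131072 * 1420^262144 = 583 (mod 1641); answer 583
Stage 2: B1 = 583; m = 4; total draws C(8,2) = 28; favorable C(4,1)*C(4,1) = 16; P = 4/7; answer 4/7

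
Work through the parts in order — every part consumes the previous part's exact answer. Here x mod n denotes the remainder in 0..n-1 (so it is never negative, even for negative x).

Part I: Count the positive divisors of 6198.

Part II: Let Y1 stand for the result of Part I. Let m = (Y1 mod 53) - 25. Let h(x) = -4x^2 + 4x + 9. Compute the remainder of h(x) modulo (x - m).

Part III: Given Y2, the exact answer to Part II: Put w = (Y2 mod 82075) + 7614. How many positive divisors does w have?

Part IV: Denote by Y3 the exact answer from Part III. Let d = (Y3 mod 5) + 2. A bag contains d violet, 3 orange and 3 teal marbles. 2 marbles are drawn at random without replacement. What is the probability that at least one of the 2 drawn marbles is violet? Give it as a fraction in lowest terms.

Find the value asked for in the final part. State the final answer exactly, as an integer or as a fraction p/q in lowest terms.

8/11

Part I: 6198 = 2 * 3 * 1033; number of divisors = (1+1) * (1+1) * (1+1) = 8; answer 8
Part II: Y1 = 8; m = -17; remainder = value at the root: -4*(-17)^2 + 4*(-17)^1 + 9 = (-1156) + (-68) + (9) = -1215; answer -1215
Part III: Y2 = -1215; w = 88474; 88474 = 2 * 31 * 1427; number of divisors = (1+1) * (1+1) * (1+1) = 8; answer 8
Part IV: Y3 = 8; d = 5; total draws C(11,2) = 55; complement C(6,2) = 15; favorable 55 - 15 = 40; P = 8/11; answer 8/11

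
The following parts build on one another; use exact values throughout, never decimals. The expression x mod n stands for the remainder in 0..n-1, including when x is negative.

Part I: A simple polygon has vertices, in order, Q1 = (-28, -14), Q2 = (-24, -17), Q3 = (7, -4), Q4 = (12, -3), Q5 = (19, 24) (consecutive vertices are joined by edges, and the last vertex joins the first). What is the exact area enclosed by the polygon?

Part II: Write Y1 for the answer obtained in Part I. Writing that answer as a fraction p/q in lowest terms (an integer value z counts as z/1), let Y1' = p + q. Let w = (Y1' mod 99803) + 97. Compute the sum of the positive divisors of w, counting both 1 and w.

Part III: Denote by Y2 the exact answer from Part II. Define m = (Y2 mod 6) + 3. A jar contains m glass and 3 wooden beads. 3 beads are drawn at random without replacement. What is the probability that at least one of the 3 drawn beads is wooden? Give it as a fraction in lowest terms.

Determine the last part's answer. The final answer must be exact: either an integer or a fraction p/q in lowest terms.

Part I: cross terms: (-28*-17 - -24*-14)=140, (-24*-4 - 7*-17)=215, (7*-3 - 12*-4)=27, (12*24 - 19*-3)=345, (19*-14 - -28*24)=406; twice the area = |1133| = 1133; area = 1133/2; answer 1133/2
Part II: Y1 = 1133/2; threaded value p + q = 1135; w = 1232; 1232 = 2^4 * 7 * 11; sigma = (1 + 2 + 4 + 8 + 16) * (1 + 7) * (1 + 11) = 31 * 8 * 12 = 2976; answer 2976
Part III: Y2 = 2976; m = 3; total draws C(6,3) = 20; complement C(3,3) = 1; favorable 20 - 1 = 19; P = 19/20; answer 19/20

19/20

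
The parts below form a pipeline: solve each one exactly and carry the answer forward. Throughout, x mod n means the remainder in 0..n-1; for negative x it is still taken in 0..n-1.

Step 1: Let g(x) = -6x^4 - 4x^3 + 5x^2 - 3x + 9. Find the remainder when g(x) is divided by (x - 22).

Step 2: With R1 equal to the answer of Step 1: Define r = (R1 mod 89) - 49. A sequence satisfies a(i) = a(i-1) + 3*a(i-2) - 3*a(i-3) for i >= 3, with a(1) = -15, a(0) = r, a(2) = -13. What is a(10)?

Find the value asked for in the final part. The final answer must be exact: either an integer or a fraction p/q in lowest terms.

Step 1: remainder = value at the root: -6*(22)^4 - 4*(22)^3 + 5*(22)^2 - 3*(22)^1 + 9 = (-1405536) + (-42592) + (2420) + (-66) + (9) = -1445765; answer -1445765
Step 2: R1 = -1445765; r = -9; a(3) = 1*(-13) + 3*(-15) - 3*(-9) = -31; iterating: a(3)=-31, a(4)=-25, a(5)=-79, a(6)=-61, a(7)=-223, a(8)=-169, a(9)=-655, a(10)=-493; answer -493

-493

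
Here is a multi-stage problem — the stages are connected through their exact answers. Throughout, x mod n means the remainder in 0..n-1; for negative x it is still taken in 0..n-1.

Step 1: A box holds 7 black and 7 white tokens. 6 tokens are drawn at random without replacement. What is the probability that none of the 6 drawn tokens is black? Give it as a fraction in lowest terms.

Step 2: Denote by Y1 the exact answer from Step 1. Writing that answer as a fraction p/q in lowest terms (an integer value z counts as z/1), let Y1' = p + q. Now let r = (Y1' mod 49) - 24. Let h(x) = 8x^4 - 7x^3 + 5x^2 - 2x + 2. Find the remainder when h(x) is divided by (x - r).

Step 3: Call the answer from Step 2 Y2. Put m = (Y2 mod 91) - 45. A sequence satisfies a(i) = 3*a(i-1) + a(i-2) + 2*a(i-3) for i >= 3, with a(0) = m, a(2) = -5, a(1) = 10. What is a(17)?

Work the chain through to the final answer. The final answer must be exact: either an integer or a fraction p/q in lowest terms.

Step 1: total draws C(14,6) = 3003; favorable C(7,6) = 7; P = 1/429; answer 1/429
Step 2: Y1 = 1/429; threaded value p + q = 430; r = 14; remainder = value at the root: 8*(14)^4 - 7*(14)^3 + 5*(14)^2 - 2*(14)^1 + 2 = (307328) + (-19208) + (980) + (-28) + (2) = 289074; answer 289074
Step 3: Y2 = 289074; m = 13; a(3) = 3*(-5) + 1*(10) + 2*(13) = 21; iterating: a(3)=21, a(4)=78, a(5)=245, a(6)=855, a(7)=2966, a(8)=10243, a(9)=35405, a(10)=122390, a(11)=423061, a(12)=1462383, a(13)=5054990, a(14)=17473475, a(15)=60400181, a(16)=208783998, a(17)=721699125; answer 721699125

721699125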